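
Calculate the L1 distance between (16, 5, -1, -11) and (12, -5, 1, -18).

Σ|x_i - y_i| = |16 - 12| + |5 - (-5)| + |-1 - 1| + |-11 - (-18)| = 4 + 10 + 2 + 7 = 23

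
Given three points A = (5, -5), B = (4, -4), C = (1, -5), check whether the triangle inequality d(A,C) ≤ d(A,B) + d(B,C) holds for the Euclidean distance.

d(A,B) = √(1² + 1²) = √2 ≈ 1.4142, d(B,C) = √(3² + 1²) = √10 ≈ 3.1623, d(A,C) = √(4² + 0²) = √16 = 4.
d(A,C) = 4 ≤ 1.4142 + 3.1623 = 4.5765. Triangle inequality is satisfied.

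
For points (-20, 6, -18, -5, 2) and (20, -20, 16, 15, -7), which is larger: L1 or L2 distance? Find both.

L1 = |-20 - 20| + |6 - (-20)| + |-18 - 16| + |-5 - 15| + |2 - (-7)| = 40 + 26 + 34 + 20 + 9 = 129
L2 = √(40² + 26² + 34² + 20² + 9²) = √3913 ≈ 62.554
L1 ≥ L2 always (equality iff movement is along one axis); L1 > L2 here.
Ratio L1/L2 = 129/√3913 ≈ 2.0622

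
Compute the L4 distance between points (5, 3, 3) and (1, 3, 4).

(Σ|x_i - y_i|^4)^(1/4) = (|5 - 1|^4 + |3 - 3|^4 + |3 - 4|^4)^(1/4)
= (4^4 + 0^4 + 1^4)^(1/4) = (256 + 0 + 1)^(1/4) = (257)^(1/4) ≈ 4.0039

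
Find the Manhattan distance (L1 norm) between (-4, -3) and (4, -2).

Σ|x_i - y_i| = |-4 - 4| + |-3 - (-2)| = 8 + 1 = 9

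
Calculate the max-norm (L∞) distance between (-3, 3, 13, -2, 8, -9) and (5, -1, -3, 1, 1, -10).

max(|x_i - y_i|) = max(|-3 - 5|, |3 - (-1)|, |13 - (-3)|, |-2 - 1|, |8 - 1|, |-9 - (-10)|) = max(8, 4, 16, 3, 7, 1) = 16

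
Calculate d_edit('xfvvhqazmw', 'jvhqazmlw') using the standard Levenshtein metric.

Let D[i][j] be the edit distance between the first i characters of 'xfvvhqazmw' and the first j characters of 'jvhqazmlw', with D[i][0] = i, D[0][j] = j, and D[i][j] = D[i-1][j-1] if the characters match, else 1 + min(D[i-1][j], D[i][j-1], D[i-1][j-1]). Filling the table (rows: prefixes of 'xfvvhqazmw', columns: prefixes of 'jvhqazmlw'):
     ε  j  v  h  q  a  z  m  l  w
  ε  0  1  2  3  4  5  6  7  8  9
  x  1  1  2  3  4  5  6  7  8  9
  f  2  2  2  3  4  5  6  7  8  9
  v  3  3  2  3  4  5  6  7  8  9
  v  4  4  3  3  4  5  6  7  8  9
  h  5  5  4  3  4  5  6  7  8  9
  q  6  6  5  4  3  4  5  6  7  8
  a  7  7  6  5  4  3  4  5  6  7
  z  8  8  7  6  5  4  3  4  5  6
  m  9  9  8  7  6  5  4  3  4  5
  w 10 10  9  8  7  6  5  4  4  4
The bottom-right entry gives D[10][9] = 4, so no sequence of fewer than 4 edits works. Backtracking through the table gives one optimal edit sequence (4 edits):
  xfvvhqazmw → fvvhqazmw (del x @1)
  fvvhqazmw → vvhqazmw (del f @1)
  vvhqazmw → jvhqazmw (sub v→j @1)
  jvhqazmw → jvhqazmlw (ins l @8)
Edit distance = 4.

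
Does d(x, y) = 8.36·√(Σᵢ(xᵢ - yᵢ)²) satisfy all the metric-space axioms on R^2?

Yes. The L2 (Euclidean) norm induces a metric on R^2, and multiplying a metric by a positive constant 8.36 > 0 preserves all four axioms: non-negativity (8.36·||x-y|| ≥ 0), identity (8.36·||x-y|| = 0 ⟺ ||x-y|| = 0 ⟺ x = y), symmetry (||x-y|| = ||y-x||), and the triangle inequality (8.36·||x-z|| ≤ 8.36·||x-y|| + 8.36·||y-z||). So d is a metric.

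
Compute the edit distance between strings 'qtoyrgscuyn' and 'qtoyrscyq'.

Let D[i][j] be the edit distance between the first i characters of 'qtoyrgscuyn' and the first j characters of 'qtoyrscyq', with D[i][0] = i, D[0][j] = j, and D[i][j] = D[i-1][j-1] if the characters match, else 1 + min(D[i-1][j], D[i][j-1], D[i-1][j-1]). Filling the table (rows: prefixes of 'qtoyrgscuyn', columns: prefixes of 'qtoyrscyq'):
     ε  q  t  o  y  r  s  c  y  q
  ε  0  1  2  3  4  5  6  7  8  9
  q  1  0  1  2  3  4  5  6  7  8
  t  2  1  0  1  2  3  4  5  6  7
  o  3  2  1  0  1  2  3  4  5  6
  y  4  3  2  1  0  1  2  3  4  5
  r  5  4  3  2  1  0  1  2  3  4
  g  6  5  4  3  2  1  1  2  3  4
  s  7  6  5  4  3  2  1  2  3  4
  c  8  7  6  5  4  3  2  1  2  3
  u  9  8  7  6  5  4  3  2  2  3
  y 10  9  8  7  6  5  4  3  2  3
  n 11 10  9  8  7  6  5  4  3  3
The bottom-right entry gives D[11][9] = 3, so no sequence of fewer than 3 edits works. Backtracking through the table gives one optimal edit sequence (3 edits):
  qtoyrgscuyn → qtoyrscuyn (del g @6)
  qtoyrscuyn → qtoyrscyn (del u @8)
  qtoyrscyn → qtoyrscyq (sub n→q @9)
Edit distance = 3.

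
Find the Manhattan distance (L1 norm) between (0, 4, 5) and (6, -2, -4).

Σ|x_i - y_i| = |0 - 6| + |4 - (-2)| + |5 - (-4)| = 6 + 6 + 9 = 21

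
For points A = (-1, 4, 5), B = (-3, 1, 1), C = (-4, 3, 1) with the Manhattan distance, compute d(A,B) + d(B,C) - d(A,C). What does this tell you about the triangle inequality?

d(A,B) = 2 + 3 + 4 = 9, d(B,C) = 1 + 2 + 0 = 3, d(A,C) = 3 + 1 + 4 = 8.
d(A,B) + d(B,C) - d(A,C) = 9 + 3 - 8 = 12 - 8 = 4. This is ≥ 0, so the triangle inequality holds for these points.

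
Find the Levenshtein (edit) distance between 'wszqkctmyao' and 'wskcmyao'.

Let D[i][j] be the edit distance between the first i characters of 'wszqkctmyao' and the first j characters of 'wskcmyao', with D[i][0] = i, D[0][j] = j, and D[i][j] = D[i-1][j-1] if the characters match, else 1 + min(D[i-1][j], D[i][j-1], D[i-1][j-1]). Filling the table (rows: prefixes of 'wszqkctmyao', columns: prefixes of 'wskcmyao'):
     ε  w  s  k  c  m  y  a  o
  ε  0  1  2  3  4  5  6  7  8
  w  1  0  1  2  3  4  5  6  7
  s  2  1  0  1  2  3  4  5  6
  z  3  2  1  1  2  3  4  5  6
  q  4  3  2  2  2  3  4  5  6
  k  5  4  3  2  3  3  4  5  6
  c  6  5  4  3  2  3  4  5  6
  t  7  6  5  4  3  3  4  5  6
  m  8  7  6  5  4  3  4  5  6
  y  9  8  7  6  5  4  3  4  5
  a 10  9  8  7  6  5  4  3  4
  o 11 10  9  8  7  6  5  4  3
The bottom-right entry gives D[11][8] = 3, so no sequence of fewer than 3 edits works. Backtracking through the table gives one optimal edit sequence (3 edits):
  wszqkctmyao → wsqkctmyao (del z @3)
  wsqkctmyao → wskctmyao (del q @3)
  wskctmyao → wskcmyao (del t @5)
Edit distance = 3.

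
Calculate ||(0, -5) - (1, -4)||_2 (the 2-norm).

(Σ|x_i - y_i|^2)^(1/2) = (|0 - 1|^2 + |-5 - (-4)|^2)^(1/2)
= (1^2 + 1^2)^(1/2) = (1 + 1)^(1/2) = (2)^(1/2) ≈ 1.4142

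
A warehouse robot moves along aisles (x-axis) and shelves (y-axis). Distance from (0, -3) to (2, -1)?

Σ|x_i - y_i| = |0 - 2| + |-3 - (-1)| = 2 + 2 = 4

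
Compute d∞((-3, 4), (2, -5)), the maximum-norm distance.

max(|x_i - y_i|) = max(|-3 - 2|, |4 - (-5)|) = max(5, 9) = 9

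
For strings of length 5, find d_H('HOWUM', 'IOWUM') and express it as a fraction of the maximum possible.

Differing positions: 1. Hamming distance = 1. The maximum possible Hamming distance for length-5 strings is 5, so d_H/5 = 1/5 = 0.2.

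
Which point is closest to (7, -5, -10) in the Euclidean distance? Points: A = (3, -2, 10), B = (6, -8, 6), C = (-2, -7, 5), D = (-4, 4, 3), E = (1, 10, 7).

Distances: d(A) ≈ 20.6155, d(B) ≈ 16.3095, d(C) ≈ 17.6068, d(D) ≈ 19.2614, d(E) ≈ 23.4521. Nearest: B = (6, -8, 6) with distance 16.3095.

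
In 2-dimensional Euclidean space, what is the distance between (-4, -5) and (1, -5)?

√(Σ(x_i - y_i)²) = √((-4 - 1)² + (-5 - (-5))²)
= √((-5)² + 0²) = √(25 + 0) = √25 = 5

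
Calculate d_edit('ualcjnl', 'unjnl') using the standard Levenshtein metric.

Let D[i][j] be the edit distance between the first i characters of 'ualcjnl' and the first j characters of 'unjnl', with D[i][0] = i, D[0][j] = j, and D[i][j] = D[i-1][j-1] if the characters match, else 1 + min(D[i-1][j], D[i][j-1], D[i-1][j-1]). Filling the table (rows: prefixes of 'ualcjnl', columns: prefixes of 'unjnl'):
     ε  u  n  j  n  l
  ε  0  1  2  3  4  5
  u  1  0  1  2  3  4
  a  2  1  1  2  3  4
  l  3  2  2  2  3  3
  c  4  3  3  3  3  4
  j  5  4  4  3  4  4
  n  6  5  4  4  3  4
  l  7  6  5  5  4  3
The bottom-right entry gives D[7][5] = 3, so no sequence of fewer than 3 edits works. Backtracking through the table gives one optimal edit sequence (3 edits):
  ualcjnl → ulcjnl (del a @2)
  ulcjnl → ucjnl (del l @2)
  ucjnl → unjnl (sub c→n @2)
Edit distance = 3.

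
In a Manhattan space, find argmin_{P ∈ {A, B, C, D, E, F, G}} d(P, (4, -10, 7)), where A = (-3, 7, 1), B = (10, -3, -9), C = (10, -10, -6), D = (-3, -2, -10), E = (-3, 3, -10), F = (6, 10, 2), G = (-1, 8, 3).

Distances: d(A) = 30, d(B) = 29, d(C) = 19, d(D) = 32, d(E) = 37, d(F) = 27, d(G) = 27. Nearest: C = (10, -10, -6) with distance 19.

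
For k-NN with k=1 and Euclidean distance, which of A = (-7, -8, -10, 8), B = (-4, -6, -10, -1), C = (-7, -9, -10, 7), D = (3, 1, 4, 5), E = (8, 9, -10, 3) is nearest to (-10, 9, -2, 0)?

Distances: d(A) ≈ 20.6398, d(B) ≈ 18.0555, d(C) ≈ 21.1187, d(D) ≈ 17.1464, d(E) ≈ 19.9249. Nearest: D = (3, 1, 4, 5) with distance 17.1464.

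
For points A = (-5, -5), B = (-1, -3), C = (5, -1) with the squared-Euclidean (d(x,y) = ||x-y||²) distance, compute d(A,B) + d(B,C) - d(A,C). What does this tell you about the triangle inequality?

d(A,B) = 4² + 2² = 20, d(B,C) = 6² + 2² = 40, d(A,C) = 10² + 4² = 116.
d(A,B) + d(B,C) - d(A,C) = 20 + 40 - 116 = 60 - 116 = -56. This is < 0, so the triangle inequality FAILS for these points (squared-Euclidean is not a metric).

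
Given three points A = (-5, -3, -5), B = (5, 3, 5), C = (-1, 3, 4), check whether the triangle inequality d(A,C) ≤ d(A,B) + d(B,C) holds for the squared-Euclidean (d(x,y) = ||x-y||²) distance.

d(A,B) = 10² + 6² + 10² = 236, d(B,C) = 6² + 0² + 1² = 37, d(A,C) = 4² + 6² + 9² = 133.
d(A,C) = 133 ≤ 236 + 37 = 273. Triangle inequality is satisfied.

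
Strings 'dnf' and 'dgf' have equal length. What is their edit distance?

Let D[i][j] be the edit distance between the first i characters of 'dnf' and the first j characters of 'dgf', with D[i][0] = i, D[0][j] = j, and D[i][j] = D[i-1][j-1] if the characters match, else 1 + min(D[i-1][j], D[i][j-1], D[i-1][j-1]). Filling the table (rows: prefixes of 'dnf', columns: prefixes of 'dgf'):
     ε  d  g  f
  ε  0  1  2  3
  d  1  0  1  2
  n  2  1  1  2
  f  3  2  2  1
The bottom-right entry gives D[3][3] = 1, so no sequence of fewer than 1 edit works. Backtracking through the table gives one optimal edit sequence (1 edit):
  dnf → dgf (sub n→g @2)
Edit distance = 1.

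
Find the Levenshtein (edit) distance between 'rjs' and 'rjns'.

Let D[i][j] be the edit distance between the first i characters of 'rjs' and the first j characters of 'rjns', with D[i][0] = i, D[0][j] = j, and D[i][j] = D[i-1][j-1] if the characters match, else 1 + min(D[i-1][j], D[i][j-1], D[i-1][j-1]). Filling the table (rows: prefixes of 'rjs', columns: prefixes of 'rjns'):
     ε  r  j  n  s
  ε  0  1  2  3  4
  r  1  0  1  2  3
  j  2  1  0  1  2
  s  3  2  1  1  1
The bottom-right entry gives D[3][4] = 1, so no sequence of fewer than 1 edit works. Backtracking through the table gives one optimal edit sequence (1 edit):
  rjs → rjns (ins n @3)
Edit distance = 1.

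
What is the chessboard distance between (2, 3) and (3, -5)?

max(|x_i - y_i|) = max(|2 - 3|, |3 - (-5)|) = max(1, 8) = 8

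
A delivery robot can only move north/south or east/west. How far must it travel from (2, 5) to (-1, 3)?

Σ|x_i - y_i| = |2 - (-1)| + |5 - 3| = 3 + 2 = 5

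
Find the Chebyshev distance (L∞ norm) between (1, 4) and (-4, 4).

max(|x_i - y_i|) = max(|1 - (-4)|, |4 - 4|) = max(5, 0) = 5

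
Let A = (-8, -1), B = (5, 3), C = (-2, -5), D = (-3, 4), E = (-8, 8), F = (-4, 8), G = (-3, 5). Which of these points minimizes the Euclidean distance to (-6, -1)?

Distances: d(A) = 2, d(B) ≈ 11.7047, d(C) ≈ 5.6569, d(D) ≈ 5.831, d(E) ≈ 9.2195, d(F) ≈ 9.2195, d(G) ≈ 6.7082. Nearest: A = (-8, -1) with distance 2.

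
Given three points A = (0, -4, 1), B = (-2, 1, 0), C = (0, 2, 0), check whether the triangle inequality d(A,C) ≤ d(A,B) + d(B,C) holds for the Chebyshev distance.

d(A,B) = max(2, 5, 1) = 5, d(B,C) = max(2, 1, 0) = 2, d(A,C) = max(0, 6, 1) = 6.
d(A,C) = 6 ≤ 5 + 2 = 7. Triangle inequality is satisfied.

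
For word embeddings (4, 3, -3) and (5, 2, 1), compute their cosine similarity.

With u = (4, 3, -3), v = (5, 2, 1):
u·v = 4·5 + 3·2 + (-3)·1 = 20 + 6 + (-3) = 23.
|u| = √(4² + 3² + (-3)²) = √34, |v| = √(5² + 2² + 1²) = √30, so |u||v| = √(34·30) = √1020.
cos θ = (u·v)/(|u||v|) = 23/√1020 ≈ 0.7202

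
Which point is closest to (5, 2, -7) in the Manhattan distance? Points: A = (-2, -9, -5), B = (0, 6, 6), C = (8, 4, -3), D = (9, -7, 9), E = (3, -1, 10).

Distances: d(A) = 20, d(B) = 22, d(C) = 9, d(D) = 29, d(E) = 22. Nearest: C = (8, 4, -3) with distance 9.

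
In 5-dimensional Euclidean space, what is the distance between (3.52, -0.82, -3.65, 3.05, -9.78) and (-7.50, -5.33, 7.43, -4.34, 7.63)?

√(Σ(x_i - y_i)²) = √((3.52 - (-7.5))² + (-0.82 - (-5.33))² + (-3.65 - 7.43)² + (3.05 - (-4.34))² + (-9.78 - 7.63)²)
= √(11.02² + 4.51² + (-11.08)² + 7.39² + (-17.41)²) = √(121.4404 + 20.3401 + 122.7664 + 54.6121 + 303.1081) = √622.2671 ≈ 24.9453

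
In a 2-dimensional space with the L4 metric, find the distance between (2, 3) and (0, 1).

(Σ|x_i - y_i|^4)^(1/4) = (|2 - 0|^4 + |3 - 1|^4)^(1/4)
= (2^4 + 2^4)^(1/4) = (16 + 16)^(1/4) = (32)^(1/4) ≈ 2.3784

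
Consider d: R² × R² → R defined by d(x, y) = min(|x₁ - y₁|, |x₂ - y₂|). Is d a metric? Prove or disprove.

No. d fails identity of indiscernibles: take x = (-1, 0) and y = (-1, 2). Then d(x,y) = min(|-1 - (-1)|, |0 - 2|) = min(0, 2) = 0, yet x ≠ y.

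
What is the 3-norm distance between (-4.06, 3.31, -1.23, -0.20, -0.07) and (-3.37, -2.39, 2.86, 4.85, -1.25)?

(Σ|x_i - y_i|^3)^(1/3) = (|-4.06 - (-3.37)|^3 + |3.31 - (-2.39)|^3 + |-1.23 - 2.86|^3 + |-0.2 - 4.85|^3 + |-0.07 - (-1.25)|^3)^(1/3)
= (0.69^3 + 5.7^3 + 4.09^3 + 5.05^3 + 1.18^3)^(1/3) ≈ (0.3285 + 185.193 + 68.4179 + 128.7876 + 1.643)^(1/3) = (384.37)^(1/3) ≈ 7.2708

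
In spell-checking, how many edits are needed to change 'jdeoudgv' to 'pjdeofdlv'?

Let D[i][j] be the edit distance between the first i characters of 'jdeoudgv' and the first j characters of 'pjdeofdlv', with D[i][0] = i, D[0][j] = j, and D[i][j] = D[i-1][j-1] if the characters match, else 1 + min(D[i-1][j], D[i][j-1], D[i-1][j-1]). Filling the table (rows: prefixes of 'jdeoudgv', columns: prefixes of 'pjdeofdlv'):
     ε  p  j  d  e  o  f  d  l  v
  ε  0  1  2  3  4  5  6  7  8  9
  j  1  1  1  2  3  4  5  6  7  8
  d  2  2  2  1  2  3  4  5  6  7
  e  3  3  3  2  1  2  3  4  5  6
  o  4  4  4  3  2  1  2  3  4  5
  u  5  5  5  4  3  2  2  3  4  5
  d  6  6  6  5  4  3  3  2  3  4
  g  7  7  7  6  5  4  4  3  3  4
  v  8  8  8  7  6  5  5  4  4  3
The bottom-right entry gives D[8][9] = 3, so no sequence of fewer than 3 edits works. Backtracking through the table gives one optimal edit sequence (3 edits):
  jdeoudgv → pjdeoudgv (ins p @1)
  pjdeoudgv → pjdeofdgv (sub u→f @6)
  pjdeofdgv → pjdeofdlv (sub g→l @8)
Edit distance = 3.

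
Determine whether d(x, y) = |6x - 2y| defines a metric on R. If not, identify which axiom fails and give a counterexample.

No. d fails symmetry: d(1, 2) = |6·1 - 2·2| = |2| = 2, but d(2, 1) = |6·2 - 2·1| = |10| = 10. Since 2 ≠ 10, d(x,y) ≠ d(y,x) in general.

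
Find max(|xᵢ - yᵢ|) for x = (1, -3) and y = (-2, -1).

max(|x_i - y_i|) = max(|1 - (-2)|, |-3 - (-1)|) = max(3, 2) = 3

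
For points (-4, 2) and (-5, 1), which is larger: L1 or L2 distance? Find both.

L1 = |-4 - (-5)| + |2 - 1| = 1 + 1 = 2
L2 = √(1² + 1²) = √2 ≈ 1.4142
L1 ≥ L2 always (equality iff movement is along one axis); L1 > L2 here.
Ratio L1/L2 = 2/√2 ≈ 1.4142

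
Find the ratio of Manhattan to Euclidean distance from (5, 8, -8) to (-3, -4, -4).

L1 = |5 - (-3)| + |8 - (-4)| + |-8 - (-4)| = 8 + 12 + 4 = 24
L2 = √(8² + 12² + 4²) = √224 ≈ 14.9666
L1 ≥ L2 always (equality iff movement is along one axis); L1 > L2 here.
Ratio L1/L2 = 24/√224 ≈ 1.6036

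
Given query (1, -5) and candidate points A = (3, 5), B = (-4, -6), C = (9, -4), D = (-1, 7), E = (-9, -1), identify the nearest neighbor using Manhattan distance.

Distances: d(A) = 12, d(B) = 6, d(C) = 9, d(D) = 14, d(E) = 14. Nearest: B = (-4, -6) with distance 6.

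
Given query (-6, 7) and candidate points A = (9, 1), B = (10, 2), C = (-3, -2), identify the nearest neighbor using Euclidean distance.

Distances: d(A) ≈ 16.1555, d(B) ≈ 16.7631, d(C) ≈ 9.4868. Nearest: C = (-3, -2) with distance 9.4868.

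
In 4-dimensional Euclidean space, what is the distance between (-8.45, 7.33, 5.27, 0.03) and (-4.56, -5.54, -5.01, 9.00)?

√(Σ(x_i - y_i)²) = √((-8.45 - (-4.56))² + (7.33 - (-5.54))² + (5.27 - (-5.01))² + (0.03 - 9)²)
= √((-3.89)² + 12.87² + 10.28² + (-8.97)²) = √(15.1321 + 165.6369 + 105.6784 + 80.4609) = √366.9083 ≈ 19.1549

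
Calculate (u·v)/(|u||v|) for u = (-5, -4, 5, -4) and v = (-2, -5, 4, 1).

With u = (-5, -4, 5, -4), v = (-2, -5, 4, 1):
u·v = (-5)·(-2) + (-4)·(-5) + 5·4 + (-4)·1 = 10 + 20 + 20 + (-4) = 46.
|u| = √((-5)² + (-4)² + 5² + (-4)²) = √82, |v| = √((-2)² + (-5)² + 4² + 1²) = √46, so |u||v| = √(82·46) = √3772.
cos θ = (u·v)/(|u||v|) = 46/√3772 ≈ 0.749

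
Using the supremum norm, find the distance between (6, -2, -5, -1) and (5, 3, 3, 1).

max(|x_i - y_i|) = max(|6 - 5|, |-2 - 3|, |-5 - 3|, |-1 - 1|) = max(1, 5, 8, 2) = 8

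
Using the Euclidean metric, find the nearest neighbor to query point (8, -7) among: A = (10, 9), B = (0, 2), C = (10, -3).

Distances: d(A) ≈ 16.1245, d(B) ≈ 12.0416, d(C) ≈ 4.4721. Nearest: C = (10, -3) with distance 4.4721.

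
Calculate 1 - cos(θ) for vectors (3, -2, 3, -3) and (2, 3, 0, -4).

With u = (3, -2, 3, -3), v = (2, 3, 0, -4):
u·v = 3·2 + (-2)·3 + 3·0 + (-3)·(-4) = 6 + (-6) + 0 + 12 = 12.
|u| = √(3² + (-2)² + 3² + (-3)²) = √31, |v| = √(2² + 3² + 0² + (-4)²) = √29, so |u||v| = √(31·29) = √899.
cos θ = (u·v)/(|u||v|) = 12/√899 ≈ 0.4002
Cosine distance = 1 - cos θ ≈ 1 - 0.4002 = 0.5998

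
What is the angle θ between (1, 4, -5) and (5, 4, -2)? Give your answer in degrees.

With u = (1, 4, -5), v = (5, 4, -2):
u·v = 1·5 + 4·4 + (-5)·(-2) = 5 + 16 + 10 = 31.
|u| = √(1² + 4² + (-5)²) = √42, |v| = √(5² + 4² + (-2)²) = √45, so |u||v| = √(42·45) = √1890.
cos θ = (u·v)/(|u||v|) = 31/√1890 ≈ 0.713068
θ = arccos(0.713068) ≈ 44.51°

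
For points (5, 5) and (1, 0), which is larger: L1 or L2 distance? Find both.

L1 = |5 - 1| + |5 - 0| = 4 + 5 = 9
L2 = √(4² + 5²) = √41 ≈ 6.4031
L1 ≥ L2 always (equality iff movement is along one axis); L1 > L2 here.
Ratio L1/L2 = 9/√41 ≈ 1.4056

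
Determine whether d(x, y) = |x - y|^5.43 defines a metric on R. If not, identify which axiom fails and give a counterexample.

No. d(x,y) = |x-y|^5.43 fails the triangle inequality since p = 5.43 > 1. Counterexample: x = 4, y = 8, z = 9. d(x,z) = |4 - 9|^5.43 = 5^5.43 ≈ 6243.1982, but d(x,y) + d(y,z) = 4^5.43 + 1^5.43 ≈ 1858.5992 + 1 = 1859.5992. Since 6243.1982 > 1859.5992, the triangle inequality is violated.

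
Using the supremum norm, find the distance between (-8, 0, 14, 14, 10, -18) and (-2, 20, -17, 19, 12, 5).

max(|x_i - y_i|) = max(|-8 - (-2)|, |0 - 20|, |14 - (-17)|, |14 - 19|, |10 - 12|, |-18 - 5|) = max(6, 20, 31, 5, 2, 23) = 31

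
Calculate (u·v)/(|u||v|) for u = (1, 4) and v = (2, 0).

With u = (1, 4), v = (2, 0):
u·v = 1·2 + 4·0 = 2 + 0 = 2.
|u| = √(1² + 4²) = √17, |v| = √(2² + 0²) = √4, so |u||v| = √(17·4) = √68.
cos θ = (u·v)/(|u||v|) = 2/√68 ≈ 0.2425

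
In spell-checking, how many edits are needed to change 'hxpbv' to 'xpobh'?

Let D[i][j] be the edit distance between the first i characters of 'hxpbv' and the first j characters of 'xpobh', with D[i][0] = i, D[0][j] = j, and D[i][j] = D[i-1][j-1] if the characters match, else 1 + min(D[i-1][j], D[i][j-1], D[i-1][j-1]). Filling the table (rows: prefixes of 'hxpbv', columns: prefixes of 'xpobh'):
     ε  x  p  o  b  h
  ε  0  1  2  3  4  5
  h  1  1  2  3  4  4
  x  2  1  2  3  4  5
  p  3  2  1  2  3  4
  b  4  3  2  2  2  3
  v  5  4  3  3  3  3
The bottom-right entry gives D[5][5] = 3, so no sequence of fewer than 3 edits works. Backtracking through the table gives one optimal edit sequence (3 edits):
  hxpbv → xpbv (del h @1)
  xpbv → xpobv (ins o @3)
  xpobv → xpobh (sub v→h @5)
Edit distance = 3.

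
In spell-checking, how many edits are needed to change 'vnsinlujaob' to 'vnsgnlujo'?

Let D[i][j] be the edit distance between the first i characters of 'vnsinlujaob' and the first j characters of 'vnsgnlujo', with D[i][0] = i, D[0][j] = j, and D[i][j] = D[i-1][j-1] if the characters match, else 1 + min(D[i-1][j], D[i][j-1], D[i-1][j-1]). Filling the table (rows: prefixes of 'vnsinlujaob', columns: prefixes of 'vnsgnlujo'):
     ε  v  n  s  g  n  l  u  j  o
  ε  0  1  2  3  4  5  6  7  8  9
  v  1  0  1  2  3  4  5  6  7  8
  n  2  1  0  1  2  3  4  5  6  7
  s  3  2  1  0  1  2  3  4  5  6
  i  4  3  2  1  1  2  3  4  5  6
  n  5  4  3  2  2  1  2  3  4  5
  l  6  5  4  3  3  2  1  2  3  4
  u  7  6  5  4  4  3  2  1  2  3
  j  8  7  6  5  5  4  3  2  1  2
  a  9  8  7  6  6  5  4  3  2  2
  o 10  9  8  7  7  6  5  4  3  2
  b 11 10  9  8  8  7  6  5  4  3
The bottom-right entry gives D[11][9] = 3, so no sequence of fewer than 3 edits works. Backtracking through the table gives one optimal edit sequence (3 edits):
  vnsinlujaob → vnsgnlujaob (sub i→g @4)
  vnsgnlujaob → vnsgnlujob (del a @9)
  vnsgnlujob → vnsgnlujo (del b @10)
Edit distance = 3.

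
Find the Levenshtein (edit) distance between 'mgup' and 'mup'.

Let D[i][j] be the edit distance between the first i characters of 'mgup' and the first j characters of 'mup', with D[i][0] = i, D[0][j] = j, and D[i][j] = D[i-1][j-1] if the characters match, else 1 + min(D[i-1][j], D[i][j-1], D[i-1][j-1]). Filling the table (rows: prefixes of 'mgup', columns: prefixes of 'mup'):
     ε  m  u  p
  ε  0  1  2  3
  m  1  0  1  2
  g  2  1  1  2
  u  3  2  1  2
  p  4  3  2  1
The bottom-right entry gives D[4][3] = 1, so no sequence of fewer than 1 edit works. Backtracking through the table gives one optimal edit sequence (1 edit):
  mgup → mup (del g @2)
Edit distance = 1.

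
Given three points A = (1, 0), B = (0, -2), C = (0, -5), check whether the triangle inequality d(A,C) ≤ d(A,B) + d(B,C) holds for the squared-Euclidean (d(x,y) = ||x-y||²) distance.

d(A,B) = 1² + 2² = 5, d(B,C) = 0² + 3² = 9, d(A,C) = 1² + 5² = 26.
d(A,C) = 26 > 5 + 9 = 14. Triangle inequality is VIOLATED. (Squared-Euclidean is not a metric — this is a counterexample.)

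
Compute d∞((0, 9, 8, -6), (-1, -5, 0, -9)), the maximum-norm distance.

max(|x_i - y_i|) = max(|0 - (-1)|, |9 - (-5)|, |8 - 0|, |-6 - (-9)|) = max(1, 14, 8, 3) = 14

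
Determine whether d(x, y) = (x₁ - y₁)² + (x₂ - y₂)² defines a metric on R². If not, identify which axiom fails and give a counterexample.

No. The squared Euclidean distance fails the triangle inequality. Counterexample: x = (0, 0), y = (5, 3), z = (10, 6). d(x,z) = 10² + 6² = 136, but d(x,y) + d(y,z) = (5² + 3²) + (5² + 3²) = 34 + 34 = 68. Since 136 > 68, the triangle inequality is violated. (Note: √d, the ordinary Euclidean distance, IS a metric.)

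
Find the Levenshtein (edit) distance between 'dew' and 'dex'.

Let D[i][j] be the edit distance between the first i characters of 'dew' and the first j characters of 'dex', with D[i][0] = i, D[0][j] = j, and D[i][j] = D[i-1][j-1] if the characters match, else 1 + min(D[i-1][j], D[i][j-1], D[i-1][j-1]). Filling the table (rows: prefixes of 'dew', columns: prefixes of 'dex'):
     ε  d  e  x
  ε  0  1  2  3
  d  1  0  1  2
  e  2  1  0  1
  w  3  2  1  1
The bottom-right entry gives D[3][3] = 1, so no sequence of fewer than 1 edit works. Backtracking through the table gives one optimal edit sequence (1 edit):
  dew → dex (sub w→x @3)
Edit distance = 1.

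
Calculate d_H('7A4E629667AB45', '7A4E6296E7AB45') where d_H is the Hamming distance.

Differing positions: 9. Hamming distance = 1.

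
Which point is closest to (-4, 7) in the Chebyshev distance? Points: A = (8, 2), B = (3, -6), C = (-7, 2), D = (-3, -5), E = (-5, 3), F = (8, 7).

Distances: d(A) = 12, d(B) = 13, d(C) = 5, d(D) = 12, d(E) = 4, d(F) = 12. Nearest: E = (-5, 3) with distance 4.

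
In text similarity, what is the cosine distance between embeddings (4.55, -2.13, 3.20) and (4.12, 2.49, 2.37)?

With u = (4.55, -2.13, 3.20), v = (4.12, 2.49, 2.37):
u·v = 4.55·4.12 + (-2.13)·2.49 + 3.2·2.37 = 18.746 + (-5.3037) + 7.584 = 21.0263.
|u| = √(4.55² + (-2.13)² + 3.2²) = √(20.7025 + 4.5369 + 10.24) = √35.4794, |v| = √(4.12² + 2.49² + 2.37²) = √(16.9744 + 6.2001 + 5.6169) = √28.7914.
cos θ = (u·v)/(|u||v|) = 21.0263/(√35.4794·√28.7914) ≈ 0.6579
Cosine distance = 1 - cos θ ≈ 1 - 0.6579 = 0.3421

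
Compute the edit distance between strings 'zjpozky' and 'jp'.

Let D[i][j] be the edit distance between the first i characters of 'zjpozky' and the first j characters of 'jp', with D[i][0] = i, D[0][j] = j, and D[i][j] = D[i-1][j-1] if the characters match, else 1 + min(D[i-1][j], D[i][j-1], D[i-1][j-1]). Filling the table (rows: prefixes of 'zjpozky', columns: prefixes of 'jp'):
     ε  j  p
  ε  0  1  2
  z  1  1  2
  j  2  1  2
  p  3  2  1
  o  4  3  2
  z  5  4  3
  k  6  5  4
  y  7  6  5
The bottom-right entry gives D[7][2] = 5, so no sequence of fewer than 5 edits works. Backtracking through the table gives one optimal edit sequence (5 edits):
  zjpozky → jpozky (del z @1)
  jpozky → jpzky (del o @3)
  jpzky → jpky (del z @3)
  jpky → jpy (del k @3)
  jpy → jp (del y @3)
Edit distance = 5.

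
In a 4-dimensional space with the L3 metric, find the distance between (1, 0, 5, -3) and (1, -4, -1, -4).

(Σ|x_i - y_i|^3)^(1/3) = (|1 - 1|^3 + |0 - (-4)|^3 + |5 - (-1)|^3 + |-3 - (-4)|^3)^(1/3)
= (0^3 + 4^3 + 6^3 + 1^3)^(1/3) = (0 + 64 + 216 + 1)^(1/3) = (281)^(1/3) ≈ 6.5499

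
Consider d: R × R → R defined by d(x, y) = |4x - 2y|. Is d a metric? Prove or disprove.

No. d fails symmetry: d(3, 6) = |4·3 - 2·6| = |0| = 0, but d(6, 3) = |4·6 - 2·3| = |18| = 18. Since 0 ≠ 18, d(x,y) ≠ d(y,x) in general.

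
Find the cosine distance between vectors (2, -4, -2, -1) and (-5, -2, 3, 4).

With u = (2, -4, -2, -1), v = (-5, -2, 3, 4):
u·v = 2·(-5) + (-4)·(-2) + (-2)·3 + (-1)·4 = (-10) + 8 + (-6) + (-4) = -12.
|u| = √(2² + (-4)² + (-2)² + (-1)²) = √25, |v| = √((-5)² + (-2)² + 3² + 4²) = √54, so |u||v| = √(25·54) = √1350.
cos θ = (u·v)/(|u||v|) = -12/√1350 ≈ -0.3266
Cosine distance = 1 - cos θ ≈ 1 - (-0.3266) = 1.3266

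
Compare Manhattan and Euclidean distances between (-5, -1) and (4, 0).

L1 = |-5 - 4| + |-1 - 0| = 9 + 1 = 10
L2 = √(9² + 1²) = √82 ≈ 9.0554
L1 ≥ L2 always (equality iff movement is along one axis); L1 > L2 here.
Ratio L1/L2 = 10/√82 ≈ 1.1043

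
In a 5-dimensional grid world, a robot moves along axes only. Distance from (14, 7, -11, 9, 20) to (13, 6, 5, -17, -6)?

Σ|x_i - y_i| = |14 - 13| + |7 - 6| + |-11 - 5| + |9 - (-17)| + |20 - (-6)| = 1 + 1 + 16 + 26 + 26 = 70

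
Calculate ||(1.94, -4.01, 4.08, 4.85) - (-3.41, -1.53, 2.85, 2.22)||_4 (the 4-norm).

(Σ|x_i - y_i|^4)^(1/4) = (|1.94 - (-3.41)|^4 + |-4.01 - (-1.53)|^4 + |4.08 - 2.85|^4 + |4.85 - 2.22|^4)^(1/4)
= (5.35^4 + 2.48^4 + 1.23^4 + 2.63^4)^(1/4) ≈ (819.2475 + 37.8274 + 2.2889 + 47.8435)^(1/4) = (907.2073)^(1/4) ≈ 5.4882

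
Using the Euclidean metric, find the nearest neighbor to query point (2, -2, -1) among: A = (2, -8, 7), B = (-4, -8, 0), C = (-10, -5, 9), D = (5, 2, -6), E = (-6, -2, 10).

Distances: d(A) = 10, d(B) ≈ 8.544, d(C) ≈ 15.906, d(D) ≈ 7.0711, d(E) ≈ 13.6015. Nearest: D = (5, 2, -6) with distance 7.0711.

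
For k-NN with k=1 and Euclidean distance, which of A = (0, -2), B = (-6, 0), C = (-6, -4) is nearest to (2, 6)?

Distances: d(A) ≈ 8.2462, d(B) = 10, d(C) ≈ 12.8062. Nearest: A = (0, -2) with distance 8.2462.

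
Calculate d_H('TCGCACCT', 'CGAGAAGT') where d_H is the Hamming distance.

Differing positions: 1, 2, 3, 4, 6, 7. Hamming distance = 6.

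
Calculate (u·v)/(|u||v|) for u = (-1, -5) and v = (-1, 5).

With u = (-1, -5), v = (-1, 5):
u·v = (-1)·(-1) + (-5)·5 = 1 + (-25) = -24.
|u| = √((-1)² + (-5)²) = √26, |v| = √((-1)² + 5²) = √26, so |u||v| = √(26·26) = √676 = 26.
cos θ = (u·v)/(|u||v|) = -24/26 ≈ -0.9231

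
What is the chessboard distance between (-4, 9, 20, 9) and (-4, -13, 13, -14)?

max(|x_i - y_i|) = max(|-4 - (-4)|, |9 - (-13)|, |20 - 13|, |9 - (-14)|) = max(0, 22, 7, 23) = 23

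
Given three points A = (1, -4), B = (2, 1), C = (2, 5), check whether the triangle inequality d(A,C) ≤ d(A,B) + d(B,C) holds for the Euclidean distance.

d(A,B) = √(1² + 5²) = √26 ≈ 5.099, d(B,C) = √(0² + 4²) = √16 = 4, d(A,C) = √(1² + 9²) = √82 ≈ 9.0554.
d(A,C) ≈ 9.0554 ≤ 5.099 + 4 = 9.099. Triangle inequality is satisfied.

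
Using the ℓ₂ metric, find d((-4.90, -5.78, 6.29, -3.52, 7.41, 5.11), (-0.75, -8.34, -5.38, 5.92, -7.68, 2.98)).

√(Σ(x_i - y_i)²) = √((-4.9 - (-0.75))² + (-5.78 - (-8.34))² + (6.29 - (-5.38))² + (-3.52 - 5.92)² + (7.41 - (-7.68))² + (5.11 - 2.98)²)
= √((-4.15)² + 2.56² + 11.67² + (-9.44)² + 15.09² + 2.13²) = √(17.2225 + 6.5536 + 136.1889 + 89.1136 + 227.7081 + 4.5369) = √481.3236 ≈ 21.9391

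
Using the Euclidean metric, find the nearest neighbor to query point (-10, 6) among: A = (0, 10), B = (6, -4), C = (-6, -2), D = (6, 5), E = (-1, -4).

Distances: d(A) ≈ 10.7703, d(B) ≈ 18.868, d(C) ≈ 8.9443, d(D) ≈ 16.0312, d(E) ≈ 13.4536. Nearest: C = (-6, -2) with distance 8.9443.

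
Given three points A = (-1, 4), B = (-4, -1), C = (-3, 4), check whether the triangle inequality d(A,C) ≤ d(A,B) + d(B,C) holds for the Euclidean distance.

d(A,B) = √(3² + 5²) = √34 ≈ 5.831, d(B,C) = √(1² + 5²) = √26 ≈ 5.099, d(A,C) = √(2² + 0²) = √4 = 2.
d(A,C) = 2 ≤ 5.831 + 5.099 = 10.93. Triangle inequality is satisfied.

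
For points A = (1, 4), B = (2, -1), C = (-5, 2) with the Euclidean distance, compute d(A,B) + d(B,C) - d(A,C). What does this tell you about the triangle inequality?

d(A,B) = √(1² + 5²) = √26 ≈ 5.099, d(B,C) = √(7² + 3²) = √58 ≈ 7.6158, d(A,C) = √(6² + 2²) = √40 ≈ 6.3246.
d(A,B) + d(B,C) - d(A,C) = 5.099 + 7.6158 - 6.3246 = 12.7148 - 6.3246 = 6.3902 (to 4 decimal places). This is ≥ 0, so the triangle inequality holds for these points.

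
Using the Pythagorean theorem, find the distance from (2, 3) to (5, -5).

√(Σ(x_i - y_i)²) = √((2 - 5)² + (3 - (-5))²)
= √((-3)² + 8²) = √(9 + 64) = √73 ≈ 8.544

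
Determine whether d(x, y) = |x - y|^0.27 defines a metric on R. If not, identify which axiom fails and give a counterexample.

Yes. With 0 < p = 0.27 ≤ 1, d(x,y) = |x-y|^0.27 is a metric on R. Non-negativity and symmetry are immediate; |x-y|^0.27 = 0 ⟺ |x-y| = 0 ⟺ x = y. For the triangle inequality, the function t ↦ t^0.27 is subadditive on [0,∞) when p ≤ 1, so |x-z|^0.27 ≤ (|x-y| + |y-z|)^0.27 ≤ |x-y|^0.27 + |y-z|^0.27.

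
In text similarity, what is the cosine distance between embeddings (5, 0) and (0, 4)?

With u = (5, 0), v = (0, 4):
u·v = 5·0 + 0·4 = 0 + 0 = 0.
|u| = √(5² + 0²) = √25, |v| = √(0² + 4²) = √16, so |u||v| = √(25·16) = √400 = 20.
cos θ = (u·v)/(|u||v|) = 0/20 = 0
Cosine distance = 1 - cos θ = 1 - 0 = 1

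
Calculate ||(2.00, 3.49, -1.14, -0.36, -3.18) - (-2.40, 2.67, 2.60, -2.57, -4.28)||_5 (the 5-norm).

(Σ|x_i - y_i|^5)^(1/5) = (|2 - (-2.4)|^5 + |3.49 - 2.67|^5 + |-1.14 - 2.6|^5 + |-0.36 - (-2.57)|^5 + |-3.18 - (-4.28)|^5)^(1/5)
= (4.4^5 + 0.82^5 + 3.74^5 + 2.21^5 + 1.1^5)^(1/5) ≈ (1649.1622 + 0.3707 + 731.742 + 52.7183 + 1.6105)^(1/5) = (2435.6037)^(1/5) ≈ 4.7569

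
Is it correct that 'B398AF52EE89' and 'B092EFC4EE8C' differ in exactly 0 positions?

Differing positions: 2, 4, 5, 7, 8, 12. Hamming distance = 6, so the claim that d_H = 0 is false.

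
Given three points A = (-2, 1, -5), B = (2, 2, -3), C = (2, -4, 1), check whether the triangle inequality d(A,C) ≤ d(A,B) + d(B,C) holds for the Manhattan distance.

d(A,B) = 4 + 1 + 2 = 7, d(B,C) = 0 + 6 + 4 = 10, d(A,C) = 4 + 5 + 6 = 15.
d(A,C) = 15 ≤ 7 + 10 = 17. Triangle inequality is satisfied.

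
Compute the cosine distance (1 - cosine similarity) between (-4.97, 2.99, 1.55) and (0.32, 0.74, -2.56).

With u = (-4.97, 2.99, 1.55), v = (0.32, 0.74, -2.56):
u·v = (-4.97)·0.32 + 2.99·0.74 + 1.55·(-2.56) = (-1.5904) + 2.2126 + (-3.968) = -3.3458.
|u| = √((-4.97)² + 2.99² + 1.55²) = √(24.7009 + 8.9401 + 2.4025) = √36.0435, |v| = √(0.32² + 0.74² + (-2.56)²) = √(0.1024 + 0.5476 + 6.5536) = √7.2036.
cos θ = (u·v)/(|u||v|) = -3.3458/(√36.0435·√7.2036) ≈ -0.2076
Cosine distance = 1 - cos θ ≈ 1 - (-0.2076) = 1.2076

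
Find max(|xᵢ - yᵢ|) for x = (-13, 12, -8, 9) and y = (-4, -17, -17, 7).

max(|x_i - y_i|) = max(|-13 - (-4)|, |12 - (-17)|, |-8 - (-17)|, |9 - 7|) = max(9, 29, 9, 2) = 29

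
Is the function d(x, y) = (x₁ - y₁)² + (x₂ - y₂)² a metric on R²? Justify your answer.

No. The squared Euclidean distance fails the triangle inequality. Counterexample: x = (0, 0), y = (1, 1), z = (2, 2). d(x,z) = 2² + 2² = 8, but d(x,y) + d(y,z) = (1² + 1²) + (1² + 1²) = 2 + 2 = 4. Since 8 > 4, the triangle inequality is violated. (Note: √d, the ordinary Euclidean distance, IS a metric.)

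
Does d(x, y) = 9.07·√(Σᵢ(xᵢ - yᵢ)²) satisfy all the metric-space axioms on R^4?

Yes. The L2 (Euclidean) norm induces a metric on R^4, and multiplying a metric by a positive constant 9.07 > 0 preserves all four axioms: non-negativity (9.07·||x-y|| ≥ 0), identity (9.07·||x-y|| = 0 ⟺ ||x-y|| = 0 ⟺ x = y), symmetry (||x-y|| = ||y-x||), and the triangle inequality (9.07·||x-z|| ≤ 9.07·||x-y|| + 9.07·||y-z||). So d is a metric.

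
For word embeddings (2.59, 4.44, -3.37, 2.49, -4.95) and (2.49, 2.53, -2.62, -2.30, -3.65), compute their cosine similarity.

With u = (2.59, 4.44, -3.37, 2.49, -4.95), v = (2.49, 2.53, -2.62, -2.30, -3.65):
u·v = 2.59·2.49 + 4.44·2.53 + (-3.37)·(-2.62) + 2.49·(-2.3) + (-4.95)·(-3.65) = 6.4491 + 11.2332 + 8.8294 + (-5.727) + 18.0675 = 38.8522.
|u| = √(2.59² + 4.44² + (-3.37)² + 2.49² + (-4.95)²) = √(6.7081 + 19.7136 + 11.3569 + 6.2001 + 24.5025) = √68.4812, |v| = √(2.49² + 2.53² + (-2.62)² + (-2.3)² + (-3.65)²) = √(6.2001 + 6.4009 + 6.8644 + 5.29 + 13.3225) = √38.0779.
cos θ = (u·v)/(|u||v|) = 38.8522/(√68.4812·√38.0779) ≈ 0.7608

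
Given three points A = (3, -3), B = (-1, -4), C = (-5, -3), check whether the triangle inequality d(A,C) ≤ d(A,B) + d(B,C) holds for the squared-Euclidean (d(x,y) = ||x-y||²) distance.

d(A,B) = 4² + 1² = 17, d(B,C) = 4² + 1² = 17, d(A,C) = 8² + 0² = 64.
d(A,C) = 64 > 17 + 17 = 34. Triangle inequality is VIOLATED. (Squared-Euclidean is not a metric — this is a counterexample.)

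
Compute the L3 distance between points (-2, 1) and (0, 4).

(Σ|x_i - y_i|^3)^(1/3) = (|-2 - 0|^3 + |1 - 4|^3)^(1/3)
= (2^3 + 3^3)^(1/3) = (8 + 27)^(1/3) = (35)^(1/3) ≈ 3.2711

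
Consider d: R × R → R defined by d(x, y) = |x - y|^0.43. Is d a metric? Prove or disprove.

Yes. With 0 < p = 0.43 ≤ 1, d(x,y) = |x-y|^0.43 is a metric on R. Non-negativity and symmetry are immediate; |x-y|^0.43 = 0 ⟺ |x-y| = 0 ⟺ x = y. For the triangle inequality, the function t ↦ t^0.43 is subadditive on [0,∞) when p ≤ 1, so |x-z|^0.43 ≤ (|x-y| + |y-z|)^0.43 ≤ |x-y|^0.43 + |y-z|^0.43.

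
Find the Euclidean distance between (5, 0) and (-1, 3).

√(Σ(x_i - y_i)²) = √((5 - (-1))² + (0 - 3)²)
= √(6² + (-3)²) = √(36 + 9) = √45 ≈ 6.7082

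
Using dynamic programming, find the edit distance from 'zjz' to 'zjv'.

Let D[i][j] be the edit distance between the first i characters of 'zjz' and the first j characters of 'zjv', with D[i][0] = i, D[0][j] = j, and D[i][j] = D[i-1][j-1] if the characters match, else 1 + min(D[i-1][j], D[i][j-1], D[i-1][j-1]). Filling the table (rows: prefixes of 'zjz', columns: prefixes of 'zjv'):
     ε  z  j  v
  ε  0  1  2  3
  z  1  0  1  2
  j  2  1  0  1
  z  3  2  1  1
The bottom-right entry gives D[3][3] = 1, so no sequence of fewer than 1 edit works. Backtracking through the table gives one optimal edit sequence (1 edit):
  zjz → zjv (sub z→v @3)
Edit distance = 1.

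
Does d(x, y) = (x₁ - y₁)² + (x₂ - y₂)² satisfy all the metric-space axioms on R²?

No. The squared Euclidean distance fails the triangle inequality. Counterexample: x = (0, 0), y = (3, 5), z = (6, 10). d(x,z) = 6² + 10² = 136, but d(x,y) + d(y,z) = (3² + 5²) + (3² + 5²) = 34 + 34 = 68. Since 136 > 68, the triangle inequality is violated. (Note: √d, the ordinary Euclidean distance, IS a metric.)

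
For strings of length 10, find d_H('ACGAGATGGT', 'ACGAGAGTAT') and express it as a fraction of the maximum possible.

Differing positions: 7, 8, 9. Hamming distance = 3. The maximum possible Hamming distance for length-10 strings is 10, so d_H/10 = 3/10 = 0.3.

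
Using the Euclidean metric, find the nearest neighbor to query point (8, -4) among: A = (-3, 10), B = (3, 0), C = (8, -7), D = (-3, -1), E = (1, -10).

Distances: d(A) ≈ 17.8045, d(B) ≈ 6.4031, d(C) = 3, d(D) ≈ 11.4018, d(E) ≈ 9.2195. Nearest: C = (8, -7) with distance 3.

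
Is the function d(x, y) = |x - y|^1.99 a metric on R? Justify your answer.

No. d(x,y) = |x-y|^1.99 fails the triangle inequality since p = 1.99 > 1. Counterexample: x = 3, y = 9, z = 14. d(x,z) = |3 - 14|^1.99 = 11^1.99 ≈ 118.1331, but d(x,y) + d(y,z) = 6^1.99 + 5^1.99 ≈ 35.3607 + 24.6009 = 59.9616. Since 118.1331 > 59.9616, the triangle inequality is violated.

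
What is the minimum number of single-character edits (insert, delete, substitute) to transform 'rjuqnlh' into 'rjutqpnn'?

Let D[i][j] be the edit distance between the first i characters of 'rjuqnlh' and the first j characters of 'rjutqpnn', with D[i][0] = i, D[0][j] = j, and D[i][j] = D[i-1][j-1] if the characters match, else 1 + min(D[i-1][j], D[i][j-1], D[i-1][j-1]). Filling the table (rows: prefixes of 'rjuqnlh', columns: prefixes of 'rjutqpnn'):
     ε  r  j  u  t  q  p  n  n
  ε  0  1  2  3  4  5  6  7  8
  r  1  0  1  2  3  4  5  6  7
  j  2  1  0  1  2  3  4  5  6
  u  3  2  1  0  1  2  3  4  5
  q  4  3  2  1  1  1  2  3  4
  n  5  4  3  2  2  2  2  2  3
  l  6  5  4  3  3  3  3  3  3
  h  7  6  5  4  4  4  4  4  4
The bottom-right entry gives D[7][8] = 4, so no sequence of fewer than 4 edits works. Backtracking through the table gives one optimal edit sequence (4 edits):
  rjuqnlh → rjutqnlh (ins t @4)
  rjutqnlh → rjutqplh (sub n→p @6)
  rjutqplh → rjutqpnh (sub l→n @7)
  rjutqpnh → rjutqpnn (sub h→n @8)
Edit distance = 4.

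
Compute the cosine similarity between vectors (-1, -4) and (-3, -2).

With u = (-1, -4), v = (-3, -2):
u·v = (-1)·(-3) + (-4)·(-2) = 3 + 8 = 11.
|u| = √((-1)² + (-4)²) = √17, |v| = √((-3)² + (-2)²) = √13, so |u||v| = √(17·13) = √221.
cos θ = (u·v)/(|u||v|) = 11/√221 ≈ 0.7399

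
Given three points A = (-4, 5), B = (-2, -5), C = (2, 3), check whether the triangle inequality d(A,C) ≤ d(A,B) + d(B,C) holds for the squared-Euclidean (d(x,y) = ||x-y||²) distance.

d(A,B) = 2² + 10² = 104, d(B,C) = 4² + 8² = 80, d(A,C) = 6² + 2² = 40.
d(A,C) = 40 ≤ 104 + 80 = 184. Triangle inequality is satisfied.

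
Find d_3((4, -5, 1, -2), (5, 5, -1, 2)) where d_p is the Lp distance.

(Σ|x_i - y_i|^3)^(1/3) = (|4 - 5|^3 + |-5 - 5|^3 + |1 - (-1)|^3 + |-2 - 2|^3)^(1/3)
= (1^3 + 10^3 + 2^3 + 4^3)^(1/3) = (1 + 1000 + 8 + 64)^(1/3) = (1073)^(1/3) ≈ 10.2376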